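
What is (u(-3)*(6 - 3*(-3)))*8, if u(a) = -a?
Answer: 360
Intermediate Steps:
(u(-3)*(6 - 3*(-3)))*8 = ((-1*(-3))*(6 - 3*(-3)))*8 = (3*(6 + 9))*8 = (3*15)*8 = 45*8 = 360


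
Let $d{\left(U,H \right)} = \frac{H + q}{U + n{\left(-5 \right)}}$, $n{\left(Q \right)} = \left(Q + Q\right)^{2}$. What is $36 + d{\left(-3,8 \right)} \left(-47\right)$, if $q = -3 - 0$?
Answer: $\frac{3257}{97} \approx 33.577$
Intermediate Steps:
$n{\left(Q \right)} = 4 Q^{2}$ ($n{\left(Q \right)} = \left(2 Q\right)^{2} = 4 Q^{2}$)
$q = -3$ ($q = -3 + 0 = -3$)
$d{\left(U,H \right)} = \frac{-3 + H}{100 + U}$ ($d{\left(U,H \right)} = \frac{H - 3}{U + 4 \left(-5\right)^{2}} = \frac{-3 + H}{U + 4 \cdot 25} = \frac{-3 + H}{U + 100} = \frac{-3 + H}{100 + U}$)
$36 + d{\left(-3,8 \right)} \left(-47\right) = 36 + \frac{-3 + 8}{100 - 3} \left(-47\right) = 36 + \frac{1}{97} \cdot 5 \left(-47\right) = 36 + \frac{5}{97} \left(-47\right) = 36 - \frac{235}{97} = \frac{3257}{97}$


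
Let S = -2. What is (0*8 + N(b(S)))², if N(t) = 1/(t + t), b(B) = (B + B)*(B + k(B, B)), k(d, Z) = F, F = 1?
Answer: 1/64 ≈ 0.015625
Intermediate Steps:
k(d, Z) = 1
b(B) = 2*B*(1 + B) (b(B) = (B + B)*(B + 1) = (2*B)*(1 + B) = 2*B*(1 + B))
N(t) = 1/(2*t)
(0*8 + N(b(S)))² = (0*8 + 1/(2*((2*(-2)*(1 - 2)))))² = (0 + 1/(2*((2*(-2)*(-1)))))² = (0 + (½)/4)² = (0 + (½)*(¼))² = (0 + ⅛)² = (⅛)² = 1/64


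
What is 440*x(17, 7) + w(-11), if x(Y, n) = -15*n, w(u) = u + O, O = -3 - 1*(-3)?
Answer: -46211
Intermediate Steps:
O = 0 (O = -3 + 3 = 0)
w(u) = u (w(u) = u + 0 = u)
440*x(17, 7) + w(-11) = 440*(-15*7) - 11 = 440*(-105) - 11 = -46200 - 11 = -46211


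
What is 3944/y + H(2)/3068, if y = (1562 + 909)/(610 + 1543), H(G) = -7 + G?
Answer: 26051701021/7581028 ≈ 3436.4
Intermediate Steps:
y = 2471/2153 ≈ 1.1477
3944/y + H(2)/3068 = 3944/(2471/2153) + (-7 + 2)/3068 = 3944*(2153/2471) - 5*1/3068 = 8491432/2471 - 5/3068 = 26051701021/7581028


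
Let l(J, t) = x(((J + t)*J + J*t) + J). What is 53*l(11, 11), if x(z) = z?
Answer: 19822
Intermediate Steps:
l(J, t) = J + J*t + J*(J + t) (l(J, t) = ((J + t)*J + J*t) + J = (J*(J + t) + J*t) + J = (J*t + J*(J + t)) + J = J + J*t + J*(J + t))
53*l(11, 11) = 53*(11*(1 + 11 + 2*11)) = 53*(11*(1 + 11 + 22)) = 53*(11*34) = 53*374 = 19822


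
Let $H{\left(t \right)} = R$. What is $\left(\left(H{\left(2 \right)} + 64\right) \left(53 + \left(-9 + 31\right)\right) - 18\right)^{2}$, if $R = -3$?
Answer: $20766249$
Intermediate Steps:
$H{\left(t \right)} = -3$
$\left(\left(H{\left(2 \right)} + 64\right) \left(53 + \left(-9 + 31\right)\right) - 18\right)^{2} = \left(\left(-3 + 64\right) \left(53 + \left(-9 + 31\right)\right) - 18\right)^{2} = \left(61 \left(53 + 22\right) - 18\right)^{2} = \left(61 \cdot 75 - 18\right)^{2} = \left(4575 - 18\right)^{2} = 4557^{2} = 20766249$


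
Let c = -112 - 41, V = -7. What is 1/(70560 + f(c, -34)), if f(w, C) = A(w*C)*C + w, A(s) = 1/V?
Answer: 7/492883 ≈ 1.4202e-5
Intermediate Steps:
A(s) = -⅐ (A(s) = 1/(-7) = -⅐)
c = -153
f(w, C) = w - C/7 (f(w, C) = -C/7 + w = w - C/7)
1/(70560 + f(c, -34)) = 1/(70560 + (-153 - ⅐*(-34))) = 1/(70560 + (-153 + 34/7)) = 1/(70560 - 1037/7) = 1/(492883/7) = 7/492883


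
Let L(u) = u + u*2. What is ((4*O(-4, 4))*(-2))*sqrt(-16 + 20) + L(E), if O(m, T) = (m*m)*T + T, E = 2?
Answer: -1082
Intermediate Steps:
O(m, T) = T + T*m**2 (O(m, T) = m**2*T + T = T*m**2 + T = T + T*m**2)
L(u) = 3*u (L(u) = u + 2*u = 3*u)
((4*O(-4, 4))*(-2))*sqrt(-16 + 20) + L(E) = ((4*(4*(1 + (-4)**2)))*(-2))*sqrt(-16 + 20) + 3*2 = ((4*(4*(1 + 16)))*(-2))*sqrt(4) + 6 = ((4*(4*17))*(-2))*2 + 6 = ((4*68)*(-2))*2 + 6 = (272*(-2))*2 + 6 = -544*2 + 6 = -1088 + 6 = -1082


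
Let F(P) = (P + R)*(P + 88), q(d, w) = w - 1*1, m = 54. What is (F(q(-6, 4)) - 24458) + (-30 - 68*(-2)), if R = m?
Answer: -19165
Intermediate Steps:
R = 54
q(d, w) = -1 + w (q(d, w) = w - 1 = -1 + w)
F(P) = (54 + P)*(88 + P) (F(P) = (P + 54)*(P + 88) = (54 + P)*(88 + P))
(F(q(-6, 4)) - 24458) + (-30 - 68*(-2)) = ((4752 + (-1 + 4)² + 142*(-1 + 4)) - 24458) + (-30 - 68*(-2)) = ((4752 + 3² + 142*3) - 24458) + (-30 + 136) = ((4752 + 9 + 426) - 24458) + 106 = (5187 - 24458) + 106 = -19271 + 106 = -19165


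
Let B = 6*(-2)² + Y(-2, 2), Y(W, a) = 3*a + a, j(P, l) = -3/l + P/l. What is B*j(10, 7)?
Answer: 32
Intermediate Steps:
Y(W, a) = 4*a
B = 32 (B = 6*(-2)² + 4*2 = 6*4 + 8 = 24 + 8 = 32)
B*j(10, 7) = 32*((-3 + 10)/7) = 32*((⅐)*7) = 32*1 = 32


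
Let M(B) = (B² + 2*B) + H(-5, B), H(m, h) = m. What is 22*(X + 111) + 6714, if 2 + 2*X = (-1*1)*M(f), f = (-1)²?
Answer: 9156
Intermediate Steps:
f = 1
M(B) = -5 + B² + 2*B (M(B) = (B² + 2*B) - 5 = -5 + B² + 2*B)
X = 0 (X = -1 + ((-1*1)*(-5 + 1² + 2*1))/2 = -1 + (-(-5 + 1 + 2))/2 = -1 + (-1*(-2))/2 = -1 + (½)*2 = -1 + 1 = 0)
22*(X + 111) + 6714 = 22*(0 + 111) + 6714 = 22*111 + 6714 = 2442 + 6714 = 9156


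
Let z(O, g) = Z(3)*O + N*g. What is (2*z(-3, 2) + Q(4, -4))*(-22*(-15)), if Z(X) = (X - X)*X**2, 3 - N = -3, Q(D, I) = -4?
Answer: 6600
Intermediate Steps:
N = 6 (N = 3 - 1*(-3) = 3 + 3 = 6)
Z(X) = 0 (Z(X) = 0*X**2 = 0)
z(O, g) = 6*g (z(O, g) = 0*O + 6*g = 0 + 6*g = 6*g)
(2*z(-3, 2) + Q(4, -4))*(-22*(-15)) = (2*(6*2) - 4)*(-22*(-15)) = (2*12 - 4)*330 = (24 - 4)*330 = 20*330 = 6600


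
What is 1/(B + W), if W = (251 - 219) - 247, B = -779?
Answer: -1/994 ≈ -0.0010060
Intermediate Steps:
W = -215 (W = 32 - 247 = -215)
1/(B + W) = 1/(-779 - 215) = 1/(-994) = -1/994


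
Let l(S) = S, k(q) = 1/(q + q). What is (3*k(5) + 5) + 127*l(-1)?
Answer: -1217/10 ≈ -121.70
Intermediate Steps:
k(q) = 1/(2*q)
(3*k(5) + 5) + 127*l(-1) = (3*((½)/5) + 5) + 127*(-1) = (3*((½)*(⅕)) + 5) - 127 = (3*(⅒) + 5) - 127 = (3/10 + 5) - 127 = 53/10 - 127 = -1217/10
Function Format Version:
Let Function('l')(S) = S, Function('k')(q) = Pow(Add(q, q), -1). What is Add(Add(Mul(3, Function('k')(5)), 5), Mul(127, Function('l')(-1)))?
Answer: Rational(-1217, 10) ≈ -121.70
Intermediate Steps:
Function('k')(q) = Mul(Rational(1, 2), Pow(q, -1)) (Function('k')(q) = Pow(Mul(2, q), -1) = Mul(Rational(1, 2), Pow(q, -1)))
Add(Add(Mul(3, Function('k')(5)), 5), Mul(127, Function('l')(-1))) = Add(Add(Mul(3, Mul(Rational(1, 2), Pow(5, -1))), 5), Mul(127, -1)) = Add(Add(Mul(3, Mul(Rational(1, 2), Rational(1, 5))), 5), -127) = Add(Add(Mul(3, Rational(1, 10)), 5), -127) = Add(Add(Rational(3, 10), 5), -127) = Add(Rational(53, 10), -127) = Rational(-1217, 10)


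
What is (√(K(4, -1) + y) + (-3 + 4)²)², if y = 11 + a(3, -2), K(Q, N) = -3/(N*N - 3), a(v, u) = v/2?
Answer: (1 + √14)² ≈ 22.483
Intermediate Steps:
a(v, u) = v/2 (a(v, u) = v*(½) = v/2)
K(Q, N) = -3/(-3 + N²) (K(Q, N) = -3/(N² - 3) = -3/(-3 + N²))
y = 25/2 (y = 11 + (½)*3 = 11 + 3/2 = 25/2 ≈ 12.500)
(√(K(4, -1) + y) + (-3 + 4)²)² = (√(-3/(-3 + (-1)²) + 25/2) + (-3 + 4)²)² = (√(-3/(-3 + 1) + 25/2) + 1²)² = (√(-3/(-2) + 25/2) + 1)² = (√(-3*(-½) + 25/2) + 1)² = (√(3/2 + 25/2) + 1)² = (√14 + 1)² = (1 + √14)²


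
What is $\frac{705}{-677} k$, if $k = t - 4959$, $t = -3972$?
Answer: $\frac{6296355}{677} \approx 9300.4$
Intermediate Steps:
$k = -8931$ ($k = -3972 - 4959 = -8931$)
$\frac{705}{-677} k = \frac{705}{-677} \left(-8931\right) = 705 \left(- \frac{1}{677}\right) \left(-8931\right) = \left(- \frac{705}{677}\right) \left(-8931\right) = \frac{6296355}{677}$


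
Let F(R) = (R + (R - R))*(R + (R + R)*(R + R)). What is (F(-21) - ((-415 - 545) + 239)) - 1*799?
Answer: -36681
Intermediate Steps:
F(R) = R*(R + 4*R²) (F(R) = (R + 0)*(R + (2*R)*(2*R)) = R*(R + 4*R²))
(F(-21) - ((-415 - 545) + 239)) - 1*799 = ((-21)²*(1 + 4*(-21)) - ((-415 - 545) + 239)) - 1*799 = (441*(1 - 84) - (-960 + 239)) - 799 = (441*(-83) - 1*(-721)) - 799 = (-36603 + 721) - 799 = -35882 - 799 = -36681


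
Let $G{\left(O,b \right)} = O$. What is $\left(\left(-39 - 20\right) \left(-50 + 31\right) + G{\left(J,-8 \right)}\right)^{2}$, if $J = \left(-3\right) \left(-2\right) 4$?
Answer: $1311025$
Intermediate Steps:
$J = 24$ ($J = 6 \cdot 4 = 24$)
$\left(\left(-39 - 20\right) \left(-50 + 31\right) + G{\left(J,-8 \right)}\right)^{2} = \left(\left(-39 - 20\right) \left(-50 + 31\right) + 24\right)^{2} = \left(\left(-59\right) \left(-19\right) + 24\right)^{2} = \left(1121 + 24\right)^{2} = 1145^{2} = 1311025$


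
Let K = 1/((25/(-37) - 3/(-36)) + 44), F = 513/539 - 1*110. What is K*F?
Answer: -26096988/10388147 ≈ -2.5122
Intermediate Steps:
F = -58777/539 (F = 513*(1/539) - 110 = 513/539 - 110 = -58777/539 ≈ -109.05)
K = 444/19273 (K = 1/((25*(-1/37) - 3*(-1/36)) + 44) = 1/((-25/37 + 1/12) + 44) = 1/(-263/444 + 44) = 1/(19273/444) = 444/19273 ≈ 0.023037)
K*F = (444/19273)*(-58777/539) = -26096988/10388147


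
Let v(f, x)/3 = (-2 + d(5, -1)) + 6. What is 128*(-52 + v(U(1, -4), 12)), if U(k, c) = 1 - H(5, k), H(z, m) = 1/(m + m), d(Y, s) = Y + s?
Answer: -3584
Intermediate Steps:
H(z, m) = 1/(2*m)
U(k, c) = 1 - 1/(2*k)
v(f, x) = 24 (v(f, x) = 3*((-2 + (5 - 1)) + 6) = 3*((-2 + 4) + 6) = 3*(2 + 6) = 3*8 = 24)
128*(-52 + v(U(1, -4), 12)) = 128*(-52 + 24) = 128*(-28) = -3584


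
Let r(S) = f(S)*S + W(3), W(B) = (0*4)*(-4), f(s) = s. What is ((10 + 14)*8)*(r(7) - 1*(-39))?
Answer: 16896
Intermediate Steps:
W(B) = 0 (W(B) = 0*(-4) = 0)
r(S) = S**2 (r(S) = S*S + 0 = S**2 + 0 = S**2)
((10 + 14)*8)*(r(7) - 1*(-39)) = ((10 + 14)*8)*(7**2 - 1*(-39)) = (24*8)*(49 + 39) = 192*88 = 16896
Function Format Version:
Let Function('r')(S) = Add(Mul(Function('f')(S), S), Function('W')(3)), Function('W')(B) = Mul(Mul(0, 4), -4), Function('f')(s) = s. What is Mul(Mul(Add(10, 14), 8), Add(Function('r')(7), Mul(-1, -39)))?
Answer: 16896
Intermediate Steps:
Function('W')(B) = 0 (Function('W')(B) = Mul(0, -4) = 0)
Function('r')(S) = Pow(S, 2) (Function('r')(S) = Add(Mul(S, S), 0) = Add(Pow(S, 2), 0) = Pow(S, 2))
Mul(Mul(Add(10, 14), 8), Add(Function('r')(7), Mul(-1, -39))) = Mul(Mul(Add(10, 14), 8), Add(Pow(7, 2), Mul(-1, -39))) = Mul(Mul(24, 8), Add(49, 39)) = Mul(192, 88) = 16896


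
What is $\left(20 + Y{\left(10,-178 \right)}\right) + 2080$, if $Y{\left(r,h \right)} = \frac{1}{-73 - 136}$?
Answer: $\frac{438899}{209} \approx 2100.0$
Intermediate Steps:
$Y{\left(r,h \right)} = - \frac{1}{209}$ ($Y{\left(r,h \right)} = \frac{1}{-209} = - \frac{1}{209}$)
$\left(20 + Y{\left(10,-178 \right)}\right) + 2080 = \left(20 - \frac{1}{209}\right) + 2080 = \frac{4179}{209} + 2080 = \frac{438899}{209}$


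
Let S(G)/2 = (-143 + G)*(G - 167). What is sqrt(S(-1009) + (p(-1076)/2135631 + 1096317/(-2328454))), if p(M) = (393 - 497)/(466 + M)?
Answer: sqrt(6232713405577514800106547358251894210)/1516679156064570 ≈ 1646.1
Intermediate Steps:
p(M) = -104/(466 + M)
S(G) = 2*(-167 + G)*(-143 + G) (S(G) = 2*((-143 + G)*(G - 167)) = 2*((-143 + G)*(-167 + G)) = 2*((-167 + G)*(-143 + G)) = 2*(-167 + G)*(-143 + G))
sqrt(S(-1009) + (p(-1076)/2135631 + 1096317/(-2328454))) = sqrt((47762 - 620*(-1009) + 2*(-1009)**2) + (-104/(466 - 1076)/2135631 + 1096317/(-2328454))) = sqrt((47762 + 625580 + 2*1018081) + (-104/(-610)*(1/2135631) + 1096317*(-1/2328454))) = sqrt((47762 + 625580 + 2036162) + (-104*(-1/610)*(1/2135631) - 1096317/2328454)) = sqrt(2709504 + ((52/305)*(1/2135631) - 1096317/2328454)) = sqrt(2709504 + (52/651367455 - 1096317/2328454)) = sqrt(2709504 - 714105093083627/1516679156064570) = sqrt(4109447525968483589653/1516679156064570) = sqrt(6232713405577514800106547358251894210)/1516679156064570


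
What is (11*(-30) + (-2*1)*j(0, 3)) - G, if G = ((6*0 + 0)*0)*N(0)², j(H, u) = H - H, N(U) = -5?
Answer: -330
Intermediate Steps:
j(H, u) = 0
G = 0 (G = ((6*0 + 0)*0)*(-5)² = ((0 + 0)*0)*25 = (0*0)*25 = 0*25 = 0)
(11*(-30) + (-2*1)*j(0, 3)) - G = (11*(-30) - 2*1*0) - 1*0 = (-330 - 2*0) + 0 = (-330 + 0) + 0 = -330 + 0 = -330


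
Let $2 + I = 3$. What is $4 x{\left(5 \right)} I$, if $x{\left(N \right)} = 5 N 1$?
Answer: $100$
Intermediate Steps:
$I = 1$ ($I = -2 + 3 = 1$)
$x{\left(N \right)} = 5 N$
$4 x{\left(5 \right)} I = 4 \cdot 5 \cdot 5 \cdot 1 = 4 \cdot 25 \cdot 1 = 100 \cdot 1 = 100$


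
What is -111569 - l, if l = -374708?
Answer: 263139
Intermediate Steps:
-111569 - l = -111569 - 1*(-374708) = -111569 + 374708 = 263139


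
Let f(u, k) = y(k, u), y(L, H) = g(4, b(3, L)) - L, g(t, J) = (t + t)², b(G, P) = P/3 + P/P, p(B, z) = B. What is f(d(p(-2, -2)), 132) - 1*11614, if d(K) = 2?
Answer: -11682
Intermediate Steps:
b(G, P) = 1 + P/3 (b(G, P) = P*(⅓) + 1 = P/3 + 1 = 1 + P/3)
g(t, J) = 4*t² (g(t, J) = (2*t)² = 4*t²)
y(L, H) = 64 - L (y(L, H) = 4*4² - L = 4*16 - L = 64 - L)
f(u, k) = 64 - k
f(d(p(-2, -2)), 132) - 1*11614 = (64 - 1*132) - 1*11614 = (64 - 132) - 11614 = -68 - 11614 = -11682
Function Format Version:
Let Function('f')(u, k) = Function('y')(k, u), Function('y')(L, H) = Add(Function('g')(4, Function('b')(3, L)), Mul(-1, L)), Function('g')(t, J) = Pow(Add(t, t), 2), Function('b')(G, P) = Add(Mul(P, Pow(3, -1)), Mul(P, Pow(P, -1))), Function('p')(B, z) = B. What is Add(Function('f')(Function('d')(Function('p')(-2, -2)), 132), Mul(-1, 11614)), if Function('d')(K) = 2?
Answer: -11682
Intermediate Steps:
Function('b')(G, P) = Add(1, Mul(Rational(1, 3), P)) (Function('b')(G, P) = Add(Mul(P, Rational(1, 3)), 1) = Add(Mul(Rational(1, 3), P), 1) = Add(1, Mul(Rational(1, 3), P)))
Function('g')(t, J) = Mul(4, Pow(t, 2)) (Function('g')(t, J) = Pow(Mul(2, t), 2) = Mul(4, Pow(t, 2)))
Function('y')(L, H) = Add(64, Mul(-1, L)) (Function('y')(L, H) = Add(Mul(4, Pow(4, 2)), Mul(-1, L)) = Add(Mul(4, 16), Mul(-1, L)) = Add(64, Mul(-1, L)))
Function('f')(u, k) = Add(64, Mul(-1, k))
Add(Function('f')(Function('d')(Function('p')(-2, -2)), 132), Mul(-1, 11614)) = Add(Add(64, Mul(-1, 132)), Mul(-1, 11614)) = Add(Add(64, -132), -11614) = Add(-68, -11614) = -11682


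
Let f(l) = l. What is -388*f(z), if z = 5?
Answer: -1940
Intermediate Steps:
-388*f(z) = -388*5 = -1940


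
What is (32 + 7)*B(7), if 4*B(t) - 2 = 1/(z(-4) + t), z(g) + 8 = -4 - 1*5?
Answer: 741/40 ≈ 18.525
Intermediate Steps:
z(g) = -17 (z(g) = -8 + (-4 - 1*5) = -8 + (-4 - 5) = -8 - 9 = -17)
B(t) = 1/2 + 1/(4*(-17 + t))
(32 + 7)*B(7) = (32 + 7)*((-33 + 2*7)/(4*(-17 + 7))) = 39*((1/4)*(-33 + 14)/(-10)) = 39*((1/4)*(-1/10)*(-19)) = 39*(19/40) = 741/40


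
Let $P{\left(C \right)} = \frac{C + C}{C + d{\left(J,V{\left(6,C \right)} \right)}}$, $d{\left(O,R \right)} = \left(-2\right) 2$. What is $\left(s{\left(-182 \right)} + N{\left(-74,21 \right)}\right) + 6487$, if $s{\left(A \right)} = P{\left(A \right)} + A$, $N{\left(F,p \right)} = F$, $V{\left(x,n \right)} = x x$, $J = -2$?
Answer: $\frac{579665}{93} \approx 6233.0$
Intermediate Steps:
$V{\left(x,n \right)} = x^{2}$
$d{\left(O,R \right)} = -4$
$P{\left(C \right)} = \frac{2 C}{-4 + C}$ ($P{\left(C \right)} = \frac{C + C}{C - 4} = \frac{2 C}{-4 + C}$)
$s{\left(A \right)} = A + \frac{2 A}{-4 + A}$ ($s{\left(A \right)} = \frac{2 A}{-4 + A} + A = A + \frac{2 A}{-4 + A}$)
$\left(s{\left(-182 \right)} + N{\left(-74,21 \right)}\right) + 6487 = \left(- \frac{182 \left(-2 - 182\right)}{-4 - 182} - 74\right) + 6487 = \left(\left(-182\right) \frac{1}{-186} \left(-184\right) - 74\right) + 6487 = \left(\left(-182\right) \left(- \frac{1}{186}\right) \left(-184\right) - 74\right) + 6487 = \left(- \frac{16744}{93} - 74\right) + 6487 = - \frac{23626}{93} + 6487 = \frac{579665}{93}$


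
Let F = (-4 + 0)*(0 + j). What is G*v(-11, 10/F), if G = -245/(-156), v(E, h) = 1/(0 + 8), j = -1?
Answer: 245/1248 ≈ 0.19631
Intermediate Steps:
F = 4 (F = (-4 + 0)*(0 - 1) = -4*(-1) = 4)
v(E, h) = ⅛ (v(E, h) = 1/8 = ⅛)
G = 245/156 (G = -245*(-1/156) = 245/156 ≈ 1.5705)
G*v(-11, 10/F) = (245/156)*(⅛) = 245/1248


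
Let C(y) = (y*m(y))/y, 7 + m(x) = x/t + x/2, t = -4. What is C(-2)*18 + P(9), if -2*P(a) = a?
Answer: -279/2 ≈ -139.50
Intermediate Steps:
P(a) = -a/2
m(x) = -7 + x/4 (m(x) = -7 + (x/(-4) + x/2) = -7 + (x*(-1/4) + x*(1/2)) = -7 + (-x/4 + x/2) = -7 + x/4)
C(y) = -7 + y/4 (C(y) = (y*(-7 + y/4))/y = -7 + y/4)
C(-2)*18 + P(9) = (-7 + (1/4)*(-2))*18 - 1/2*9 = (-7 - 1/2)*18 - 9/2 = -15/2*18 - 9/2 = -135 - 9/2 = -279/2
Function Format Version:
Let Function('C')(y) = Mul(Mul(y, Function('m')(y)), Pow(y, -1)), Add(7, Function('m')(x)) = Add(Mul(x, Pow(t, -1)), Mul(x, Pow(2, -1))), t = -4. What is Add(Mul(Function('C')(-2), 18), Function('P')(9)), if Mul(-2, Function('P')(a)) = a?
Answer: Rational(-279, 2) ≈ -139.50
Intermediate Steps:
Function('P')(a) = Mul(Rational(-1, 2), a)
Function('m')(x) = Add(-7, Mul(Rational(1, 4), x)) (Function('m')(x) = Add(-7, Add(Mul(x, Pow(-4, -1)), Mul(x, Pow(2, -1)))) = Add(-7, Add(Mul(x, Rational(-1, 4)), Mul(x, Rational(1, 2)))) = Add(-7, Add(Mul(Rational(-1, 4), x), Mul(Rational(1, 2), x))) = Add(-7, Mul(Rational(1, 4), x)))
Function('C')(y) = Add(-7, Mul(Rational(1, 4), y)) (Function('C')(y) = Mul(Mul(y, Add(-7, Mul(Rational(1, 4), y))), Pow(y, -1)) = Add(-7, Mul(Rational(1, 4), y)))
Add(Mul(Function('C')(-2), 18), Function('P')(9)) = Add(Mul(Add(-7, Mul(Rational(1, 4), -2)), 18), Mul(Rational(-1, 2), 9)) = Add(Mul(Add(-7, Rational(-1, 2)), 18), Rational(-9, 2)) = Add(Mul(Rational(-15, 2), 18), Rational(-9, 2)) = Add(-135, Rational(-9, 2)) = Rational(-279, 2)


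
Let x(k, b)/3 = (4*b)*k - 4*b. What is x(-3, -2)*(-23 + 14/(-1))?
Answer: -3552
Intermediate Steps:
x(k, b) = -12*b + 12*b*k (x(k, b) = 3*((4*b)*k - 4*b) = 3*(4*b*k - 4*b) = 3*(-4*b + 4*b*k) = -12*b + 12*b*k)
x(-3, -2)*(-23 + 14/(-1)) = (12*(-2)*(-1 - 3))*(-23 + 14/(-1)) = (12*(-2)*(-4))*(-23 + 14*(-1)) = 96*(-23 - 14) = 96*(-37) = -3552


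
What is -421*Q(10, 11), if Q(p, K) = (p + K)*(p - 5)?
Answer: -44205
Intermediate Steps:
Q(p, K) = (-5 + p)*(K + p) (Q(p, K) = (K + p)*(-5 + p) = (-5 + p)*(K + p))
-421*Q(10, 11) = -421*(10**2 - 5*11 - 5*10 + 11*10) = -421*(100 - 55 - 50 + 110) = -421*105 = -44205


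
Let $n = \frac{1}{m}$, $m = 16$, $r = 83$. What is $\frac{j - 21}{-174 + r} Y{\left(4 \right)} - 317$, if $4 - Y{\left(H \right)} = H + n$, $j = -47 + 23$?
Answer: $- \frac{461597}{1456} \approx -317.03$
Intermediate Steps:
$j = -24$
$n = \frac{1}{16} \approx 0.0625$
$Y{\left(H \right)} = \frac{63}{16} - H$ ($Y{\left(H \right)} = 4 - \left(H + \frac{1}{16}\right) = 4 - \left(\frac{1}{16} + H\right) = \frac{63}{16} - H$)
$\frac{j - 21}{-174 + r} Y{\left(4 \right)} - 317 = \frac{-24 - 21}{-174 + 83} \left(\frac{63}{16} - 4\right) - 317 = - \frac{45}{-91} \left(\frac{63}{16} - 4\right) - 317 = \left(-45\right) \left(- \frac{1}{91}\right) \left(- \frac{1}{16}\right) - 317 = \frac{45}{91} \left(- \frac{1}{16}\right) - 317 = - \frac{45}{1456} - 317 = - \frac{461597}{1456}$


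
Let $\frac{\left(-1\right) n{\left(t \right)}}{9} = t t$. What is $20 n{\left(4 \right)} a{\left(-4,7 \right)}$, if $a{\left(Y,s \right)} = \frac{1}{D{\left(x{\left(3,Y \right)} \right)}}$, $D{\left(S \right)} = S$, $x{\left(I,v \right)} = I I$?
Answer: $-320$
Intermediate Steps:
$x{\left(I,v \right)} = I^{2}$
$a{\left(Y,s \right)} = \frac{1}{9}$ ($a{\left(Y,s \right)} = \frac{1}{3^{2}} = \frac{1}{9}$)
$n{\left(t \right)} = - 9 t^{2}$ ($n{\left(t \right)} = - 9 t t = - 9 t^{2}$)
$20 n{\left(4 \right)} a{\left(-4,7 \right)} = 20 \left(- 9 \cdot 4^{2}\right) \frac{1}{9} = 20 \left(\left(-9\right) 16\right) \frac{1}{9} = 20 \left(-144\right) \frac{1}{9} = \left(-2880\right) \frac{1}{9} = -320$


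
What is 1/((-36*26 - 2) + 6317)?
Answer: 1/5379 ≈ 0.00018591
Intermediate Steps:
1/((-36*26 - 2) + 6317) = 1/((-936 - 2) + 6317) = 1/(-938 + 6317) = 1/5379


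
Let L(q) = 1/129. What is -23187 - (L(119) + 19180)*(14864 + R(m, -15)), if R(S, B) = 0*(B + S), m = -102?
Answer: -36779812067/129 ≈ -2.8511e+8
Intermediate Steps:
R(S, B) = 0
L(q) = 1/129
-23187 - (L(119) + 19180)*(14864 + R(m, -15)) = -23187 - (1/129 + 19180)*(14864 + 0) = -23187 - 2474221*14864/129 = -23187 - 1*36776820944/129 = -23187 - 36776820944/129 = -36779812067/129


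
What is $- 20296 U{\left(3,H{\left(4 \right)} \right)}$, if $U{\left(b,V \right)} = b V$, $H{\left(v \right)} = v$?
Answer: $-243552$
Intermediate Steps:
$U{\left(b,V \right)} = V b$
$- 20296 U{\left(3,H{\left(4 \right)} \right)} = - 20296 \cdot 4 \cdot 3 = \left(-20296\right) 12 = -243552$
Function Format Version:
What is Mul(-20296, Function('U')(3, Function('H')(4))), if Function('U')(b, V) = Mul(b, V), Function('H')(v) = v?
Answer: -243552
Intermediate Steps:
Function('U')(b, V) = Mul(V, b)
Mul(-20296, Function('U')(3, Function('H')(4))) = Mul(-20296, Mul(4, 3)) = Mul(-20296, 12) = -243552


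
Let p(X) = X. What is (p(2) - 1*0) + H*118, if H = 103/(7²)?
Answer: 12252/49 ≈ 250.04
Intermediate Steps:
H = 103/49 ≈ 2.1020
(p(2) - 1*0) + H*118 = (2 - 1*0) + (103/49)*118 = (2 + 0) + 12154/49 = 2 + 12154/49 = 12252/49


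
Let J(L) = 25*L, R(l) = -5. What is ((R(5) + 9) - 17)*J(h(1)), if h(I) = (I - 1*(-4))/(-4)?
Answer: 1625/4 ≈ 406.25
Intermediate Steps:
h(I) = -1 - I/4 (h(I) = (I + 4)*(-1/4) = (4 + I)*(-1/4) = -1 - I/4)
((R(5) + 9) - 17)*J(h(1)) = ((-5 + 9) - 17)*(25*(-1 - 1/4*1)) = (4 - 17)*(25*(-1 - 1/4)) = -325*(-5)/4 = -13*(-125/4) = 1625/4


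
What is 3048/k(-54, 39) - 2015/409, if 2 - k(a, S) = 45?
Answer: -1333277/17587 ≈ -75.810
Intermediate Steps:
k(a, S) = -43 (k(a, S) = 2 - 1*45 = 2 - 45 = -43)
3048/k(-54, 39) - 2015/409 = 3048/(-43) - 2015/409 = 3048*(-1/43) - 2015*1/409 = -3048/43 - 2015/409 = -1333277/17587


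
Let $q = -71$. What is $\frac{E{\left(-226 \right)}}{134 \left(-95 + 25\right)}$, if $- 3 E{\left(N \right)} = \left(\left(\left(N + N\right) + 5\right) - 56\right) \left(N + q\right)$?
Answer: $\frac{49797}{9380} \approx 5.3088$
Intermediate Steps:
$E{\left(N \right)} = - \frac{\left(-71 + N\right) \left(-51 + 2 N\right)}{3}$ ($E{\left(N \right)} = - \frac{\left(\left(\left(N + N\right) + 5\right) - 56\right) \left(N - 71\right)}{3} = - \frac{\left(\left(2 N + 5\right) - 56\right) \left(-71 + N\right)}{3} = - \frac{\left(\left(5 + 2 N\right) - 56\right) \left(-71 + N\right)}{3} = - \frac{\left(-51 + 2 N\right) \left(-71 + N\right)}{3} = - \frac{\left(-71 + N\right) \left(-51 + 2 N\right)}{3}$)
$\frac{E{\left(-226 \right)}}{134 \left(-95 + 25\right)} = \frac{-1207 - \frac{2 \left(-226\right)^{2}}{3} + \frac{193}{3} \left(-226\right)}{134 \left(-95 + 25\right)} = \frac{-1207 - \frac{102152}{3} - \frac{43618}{3}}{134 \left(-70\right)} = \frac{-1207 - \frac{102152}{3} - \frac{43618}{3}}{-9380} = \left(-49797\right) \left(- \frac{1}{9380}\right) = \frac{49797}{9380}$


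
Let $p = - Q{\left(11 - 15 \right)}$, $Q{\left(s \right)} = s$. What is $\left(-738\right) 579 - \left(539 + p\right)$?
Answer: $-427845$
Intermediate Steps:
$p = 4$ ($p = - (11 - 15) = \left(-1\right) \left(-4\right) = 4$)
$\left(-738\right) 579 - \left(539 + p\right) = \left(-738\right) 579 - 543 = -427302 - 543 = -427845$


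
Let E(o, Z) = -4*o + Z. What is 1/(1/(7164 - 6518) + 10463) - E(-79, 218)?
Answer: -3609358220/6759099 ≈ -534.00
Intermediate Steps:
E(o, Z) = Z - 4*o
1/(1/(7164 - 6518) + 10463) - E(-79, 218) = 1/(1/(7164 - 6518) + 10463) - (218 - 4*(-79)) = 1/(1/646 + 10463) - (218 + 316) = 1/(1/646 + 10463) - 1*534 = 1/(6759099/646) - 534 = 646/6759099 - 534 = -3609358220/6759099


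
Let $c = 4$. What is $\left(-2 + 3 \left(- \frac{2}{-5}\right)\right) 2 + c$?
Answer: $\frac{12}{5} \approx 2.4$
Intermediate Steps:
$\left(-2 + 3 \left(- \frac{2}{-5}\right)\right) 2 + c = \left(-2 + 3 \left(- \frac{2}{-5}\right)\right) 2 + 4 = \left(-2 + 3 \left(\left(-2\right) \left(- \frac{1}{5}\right)\right)\right) 2 + 4 = \left(-2 + 3 \cdot \frac{2}{5}\right) 2 + 4 = \left(-2 + \frac{6}{5}\right) 2 + 4 = \left(- \frac{4}{5}\right) 2 + 4 = - \frac{8}{5} + 4 = \frac{12}{5}$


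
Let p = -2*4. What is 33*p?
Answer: -264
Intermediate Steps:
p = -8
33*p = 33*(-8) = -264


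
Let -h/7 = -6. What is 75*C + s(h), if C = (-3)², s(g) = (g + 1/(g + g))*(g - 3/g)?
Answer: 2865323/1176 ≈ 2436.5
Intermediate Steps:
h = 42 (h = -7*(-6) = 42)
s(g) = (g + 1/(2*g))*(g - 3/g)
C = 9
75*C + s(h) = 75*9 + (-5/2 + 42² - 3/2/42²) = 675 + (-5/2 + 1764 - 3/2*1/1764) = 675 + (-5/2 + 1764 - 1/1176) = 675 + 2071523/1176 = 2865323/1176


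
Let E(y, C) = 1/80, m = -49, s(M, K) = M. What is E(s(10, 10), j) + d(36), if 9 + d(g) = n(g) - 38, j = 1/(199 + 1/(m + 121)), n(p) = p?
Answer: -879/80 ≈ -10.988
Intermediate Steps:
j = 72/14329 (j = 1/(199 + 1/(-49 + 121)) = 1/(199 + 1/72) = 1/(14329/72) = 72/14329 ≈ 0.0050248)
E(y, C) = 1/80
d(g) = -47 + g (d(g) = -9 + (g - 38) = -9 + (-38 + g) = -47 + g)
E(s(10, 10), j) + d(36) = 1/80 + (-47 + 36) = 1/80 - 11 = -879/80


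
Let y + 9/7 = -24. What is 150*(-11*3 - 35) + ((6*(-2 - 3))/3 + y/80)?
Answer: -5717777/560 ≈ -10210.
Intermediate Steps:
y = -177/7 (y = -9/7 - 24 = -177/7 ≈ -25.286)
150*(-11*3 - 35) + ((6*(-2 - 3))/3 + y/80) = 150*(-11*3 - 35) + ((6*(-2 - 3))/3 - 177/7/80) = 150*(-33 - 35) + ((6*(-5))*(⅓) - 177/7*1/80) = 150*(-68) + (-30*⅓ - 177/560) = -10200 + (-10 - 177/560) = -10200 - 5777/560 = -5717777/560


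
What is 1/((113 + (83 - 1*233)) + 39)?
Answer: ½ ≈ 0.50000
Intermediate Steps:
1/((113 + (83 - 1*233)) + 39) = 1/((113 + (83 - 233)) + 39) = 1/((113 - 150) + 39) = 1/(-37 + 39) = 1/2 = ½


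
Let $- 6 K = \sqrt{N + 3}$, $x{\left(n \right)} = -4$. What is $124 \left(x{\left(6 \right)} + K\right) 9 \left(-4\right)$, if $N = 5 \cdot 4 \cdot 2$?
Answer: $17856 + 744 \sqrt{43} \approx 22735.0$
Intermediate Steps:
$N = 40$ ($N = 20 \cdot 2 = 40$)
$K = - \frac{\sqrt{43}}{6}$ ($K = - \frac{\sqrt{40 + 3}}{6} = - \frac{\sqrt{43}}{6} \approx -1.0929$)
$124 \left(x{\left(6 \right)} + K\right) 9 \left(-4\right) = 124 \left(-4 - \frac{\sqrt{43}}{6}\right) 9 \left(-4\right) = 124 \left(-4 - \frac{\sqrt{43}}{6}\right) \left(-36\right) = 124 \left(144 + 6 \sqrt{43}\right) = 17856 + 744 \sqrt{43}$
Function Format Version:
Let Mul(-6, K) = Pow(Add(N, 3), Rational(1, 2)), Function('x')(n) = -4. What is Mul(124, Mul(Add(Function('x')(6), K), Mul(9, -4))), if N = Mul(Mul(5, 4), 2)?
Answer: Add(17856, Mul(744, Pow(43, Rational(1, 2)))) ≈ 22735.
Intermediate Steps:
N = 40 (N = Mul(20, 2) = 40)
K = Mul(Rational(-1, 6), Pow(43, Rational(1, 2))) (K = Mul(Rational(-1, 6), Pow(Add(40, 3), Rational(1, 2))) = Mul(Rational(-1, 6), Pow(43, Rational(1, 2))) ≈ -1.0929)
Mul(124, Mul(Add(Function('x')(6), K), Mul(9, -4))) = Mul(124, Mul(Add(-4, Mul(Rational(-1, 6), Pow(43, Rational(1, 2)))), Mul(9, -4))) = Mul(124, Mul(Add(-4, Mul(Rational(-1, 6), Pow(43, Rational(1, 2)))), -36)) = Mul(124, Add(144, Mul(6, Pow(43, Rational(1, 2))))) = Add(17856, Mul(744, Pow(43, Rational(1, 2))))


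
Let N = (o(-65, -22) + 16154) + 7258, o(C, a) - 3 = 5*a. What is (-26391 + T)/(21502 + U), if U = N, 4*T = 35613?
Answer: -9993/25604 ≈ -0.39029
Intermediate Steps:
T = 35613/4 (T = (¼)*35613 = 35613/4 ≈ 8903.3)
o(C, a) = 3 + 5*a
N = 23305 (N = ((3 + 5*(-22)) + 16154) + 7258 = ((3 - 110) + 16154) + 7258 = (-107 + 16154) + 7258 = 16047 + 7258 = 23305)
U = 23305
(-26391 + T)/(21502 + U) = (-26391 + 35613/4)/(21502 + 23305) = -69951/4/44807 = -69951/4*1/44807 = -9993/25604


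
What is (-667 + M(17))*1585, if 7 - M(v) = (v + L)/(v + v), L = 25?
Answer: -17816985/17 ≈ -1.0481e+6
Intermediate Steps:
M(v) = 7 - (25 + v)/(2*v) (M(v) = 7 - (v + 25)/(v + v) = 7 - (25 + v)/(2*v))
(-667 + M(17))*1585 = (-667 + (½)*(-25 + 13*17)/17)*1585 = (-667 + (½)*(1/17)*(-25 + 221))*1585 = (-667 + (½)*(1/17)*196)*1585 = (-667 + 98/17)*1585 = -11241/17*1585 = -17816985/17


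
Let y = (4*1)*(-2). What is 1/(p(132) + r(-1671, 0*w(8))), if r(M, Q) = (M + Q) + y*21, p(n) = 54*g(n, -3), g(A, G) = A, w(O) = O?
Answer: 1/5289 ≈ 0.00018907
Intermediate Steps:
y = -8 (y = 4*(-2) = -8)
p(n) = 54*n
r(M, Q) = -168 + M + Q (r(M, Q) = (M + Q) - 8*21 = (M + Q) - 168 = -168 + M + Q)
1/(p(132) + r(-1671, 0*w(8))) = 1/(54*132 + (-168 - 1671 + 0*8)) = 1/(7128 + (-168 - 1671 + 0)) = 1/(7128 - 1839) = 1/5289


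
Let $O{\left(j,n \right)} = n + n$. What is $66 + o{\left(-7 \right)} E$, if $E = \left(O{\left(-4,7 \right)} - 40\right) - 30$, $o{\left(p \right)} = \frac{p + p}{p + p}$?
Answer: $10$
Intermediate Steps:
$o{\left(p \right)} = 1$ ($o{\left(p \right)} = \frac{2 p}{2 p} = 2 p \frac{1}{2 p} = 1$)
$O{\left(j,n \right)} = 2 n$
$E = -56$ ($E = \left(2 \cdot 7 - 40\right) - 30 = \left(14 - 40\right) - 30 = -26 - 30 = -56$)
$66 + o{\left(-7 \right)} E = 66 + 1 \left(-56\right) = 66 - 56 = 10$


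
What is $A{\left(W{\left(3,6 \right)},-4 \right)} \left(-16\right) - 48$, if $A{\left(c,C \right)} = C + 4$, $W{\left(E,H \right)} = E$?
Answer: $-48$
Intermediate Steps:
$A{\left(c,C \right)} = 4 + C$
$A{\left(W{\left(3,6 \right)},-4 \right)} \left(-16\right) - 48 = \left(4 - 4\right) \left(-16\right) - 48 = 0 \left(-16\right) - 48 = 0 - 48 = -48$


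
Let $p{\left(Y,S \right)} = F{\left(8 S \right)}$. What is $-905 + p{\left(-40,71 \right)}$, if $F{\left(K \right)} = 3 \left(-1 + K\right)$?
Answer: $796$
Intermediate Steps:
$F{\left(K \right)} = -3 + 3 K$
$p{\left(Y,S \right)} = -3 + 24 S$ ($p{\left(Y,S \right)} = -3 + 3 \cdot 8 S = -3 + 24 S$)
$-905 + p{\left(-40,71 \right)} = -905 + \left(-3 + 24 \cdot 71\right) = -905 + \left(-3 + 1704\right) = -905 + 1701 = 796$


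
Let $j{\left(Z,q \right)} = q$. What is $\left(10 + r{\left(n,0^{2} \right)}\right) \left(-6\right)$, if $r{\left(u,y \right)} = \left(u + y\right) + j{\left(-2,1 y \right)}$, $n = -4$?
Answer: $-36$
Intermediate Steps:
$r{\left(u,y \right)} = u + 2 y$ ($r{\left(u,y \right)} = \left(u + y\right) + 1 y = \left(u + y\right) + y = u + 2 y$)
$\left(10 + r{\left(n,0^{2} \right)}\right) \left(-6\right) = \left(10 - \left(4 - 2 \cdot 0^{2}\right)\right) \left(-6\right) = \left(10 + \left(-4 + 2 \cdot 0\right)\right) \left(-6\right) = \left(10 + \left(-4 + 0\right)\right) \left(-6\right) = \left(10 - 4\right) \left(-6\right) = 6 \left(-6\right) = -36$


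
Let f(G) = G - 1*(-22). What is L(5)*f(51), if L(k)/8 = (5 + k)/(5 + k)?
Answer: 584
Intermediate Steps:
f(G) = 22 + G (f(G) = G + 22 = 22 + G)
L(k) = 8 (L(k) = 8*((5 + k)/(5 + k)) = 8*1 = 8)
L(5)*f(51) = 8*(22 + 51) = 8*73 = 584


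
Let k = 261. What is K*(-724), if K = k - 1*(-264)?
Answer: -380100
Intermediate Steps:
K = 525 (K = 261 - 1*(-264) = 261 + 264 = 525)
K*(-724) = 525*(-724) = -380100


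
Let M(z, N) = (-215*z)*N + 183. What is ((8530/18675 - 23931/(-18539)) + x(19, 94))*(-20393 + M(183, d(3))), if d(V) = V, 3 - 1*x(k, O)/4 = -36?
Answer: -302008466462791/13848633 ≈ -2.1808e+7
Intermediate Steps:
x(k, O) = 156 (x(k, O) = 12 - 4*(-36) = 12 + 144 = 156)
M(z, N) = 183 - 215*N*z (M(z, N) = -215*N*z + 183 = 183 - 215*N*z)
((8530/18675 - 23931/(-18539)) + x(19, 94))*(-20393 + M(183, d(3))) = ((8530/18675 - 23931/(-18539)) + 156)*(-20393 + (183 - 215*3*183)) = ((8530*(1/18675) - 23931*(-1/18539)) + 156)*(-20393 + (183 - 118035)) = ((1706/3735 + 23931/18539) + 156)*(-20393 - 117852) = (121009819/69243165 + 156)*(-138245) = (10922943559/69243165)*(-138245) = -302008466462791/13848633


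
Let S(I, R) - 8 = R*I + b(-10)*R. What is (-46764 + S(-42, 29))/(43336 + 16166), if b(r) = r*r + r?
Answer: -22682/29751 ≈ -0.76239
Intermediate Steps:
b(r) = r + r**2 (b(r) = r**2 + r = r + r**2)
S(I, R) = 8 + 90*R + I*R (S(I, R) = 8 + (R*I + (-10*(1 - 10))*R) = 8 + (I*R + (-10*(-9))*R) = 8 + (I*R + 90*R) = 8 + (90*R + I*R) = 8 + 90*R + I*R)
(-46764 + S(-42, 29))/(43336 + 16166) = (-46764 + (8 + 90*29 - 42*29))/(43336 + 16166) = (-46764 + (8 + 2610 - 1218))/59502 = (-46764 + 1400)*(1/59502) = -45364*1/59502 = -22682/29751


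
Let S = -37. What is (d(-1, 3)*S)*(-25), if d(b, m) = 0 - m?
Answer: -2775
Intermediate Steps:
d(b, m) = -m
(d(-1, 3)*S)*(-25) = (-1*3*(-37))*(-25) = -3*(-37)*(-25) = 111*(-25) = -2775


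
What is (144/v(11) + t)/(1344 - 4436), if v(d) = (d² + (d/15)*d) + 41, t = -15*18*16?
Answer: 2754540/1971923 ≈ 1.3969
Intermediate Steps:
t = -4320 (t = -270*16 = -4320)
v(d) = 41 + 16*d²/15 (v(d) = (d² + (d*(1/15))*d) + 41 = (d² + (d/15)*d) + 41 = (d² + d²/15) + 41 = 16*d²/15 + 41 = 41 + 16*d²/15)
(144/v(11) + t)/(1344 - 4436) = (144/(41 + (16/15)*11²) - 4320)/(1344 - 4436) = (144/(41 + (16/15)*121) - 4320)/(-3092) = (144/(41 + 1936/15) - 4320)*(-1/3092) = (144/(2551/15) - 4320)*(-1/3092) = (144*(15/2551) - 4320)*(-1/3092) = (2160/2551 - 4320)*(-1/3092) = -11018160/2551*(-1/3092) = 2754540/1971923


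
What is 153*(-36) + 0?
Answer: -5508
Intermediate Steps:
153*(-36) + 0 = -5508 + 0 = -5508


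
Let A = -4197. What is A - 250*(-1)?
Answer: -3947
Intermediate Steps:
A - 250*(-1) = -4197 - 250*(-1) = -4197 + 250 = -3947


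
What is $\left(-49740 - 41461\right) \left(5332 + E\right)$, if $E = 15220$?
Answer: $-1874362952$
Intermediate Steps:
$\left(-49740 - 41461\right) \left(5332 + E\right) = \left(-49740 - 41461\right) \left(5332 + 15220\right) = \left(-91201\right) 20552 = -1874362952$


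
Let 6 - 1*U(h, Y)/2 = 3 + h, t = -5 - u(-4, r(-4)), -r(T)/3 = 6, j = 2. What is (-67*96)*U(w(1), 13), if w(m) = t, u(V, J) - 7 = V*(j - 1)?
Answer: -141504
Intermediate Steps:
r(T) = -18 (r(T) = -3*6 = -18)
u(V, J) = 7 + V (u(V, J) = 7 + V*(2 - 1) = 7 + V*1 = 7 + V)
t = -8 (t = -5 - (7 - 4) = -5 - 1*3 = -5 - 3 = -8)
w(m) = -8
U(h, Y) = 6 - 2*h (U(h, Y) = 12 - 2*(3 + h) = 12 + (-6 - 2*h) = 6 - 2*h)
(-67*96)*U(w(1), 13) = (-67*96)*(6 - 2*(-8)) = -6432*(6 + 16) = -6432*22 = -141504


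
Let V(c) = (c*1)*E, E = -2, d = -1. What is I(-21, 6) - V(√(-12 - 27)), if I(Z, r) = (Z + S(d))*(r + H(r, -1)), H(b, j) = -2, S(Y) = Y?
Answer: -88 + 2*I*√39 ≈ -88.0 + 12.49*I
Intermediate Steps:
I(Z, r) = (-1 + Z)*(-2 + r) (I(Z, r) = (Z - 1)*(r - 2) = (-1 + Z)*(-2 + r))
V(c) = -2*c (V(c) = (c*1)*(-2) = c*(-2) = -2*c)
I(-21, 6) - V(√(-12 - 27)) = (2 - 1*6 - 2*(-21) - 21*6) - (-2)*√(-12 - 27) = (2 - 6 + 42 - 126) - (-2)*√(-39) = -88 - (-2)*I*√39 = -88 + 2*I*√39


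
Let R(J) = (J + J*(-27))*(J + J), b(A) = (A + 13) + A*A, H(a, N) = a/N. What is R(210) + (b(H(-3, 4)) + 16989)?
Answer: -36419171/16 ≈ -2.2762e+6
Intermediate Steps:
b(A) = 13 + A + A**2 (b(A) = (13 + A) + A**2 = 13 + A + A**2)
R(J) = -52*J**2 (R(J) = (J - 27*J)*(2*J) = (-26*J)*(2*J) = -52*J**2)
R(210) + (b(H(-3, 4)) + 16989) = -52*210**2 + ((13 - 3/4 + (-3/4)**2) + 16989) = -52*44100 + ((13 - 3*1/4 + (-3*1/4)**2) + 16989) = -2293200 + ((13 - 3/4 + (-3/4)**2) + 16989) = -2293200 + ((13 - 3/4 + 9/16) + 16989) = -2293200 + (205/16 + 16989) = -2293200 + 272029/16 = -36419171/16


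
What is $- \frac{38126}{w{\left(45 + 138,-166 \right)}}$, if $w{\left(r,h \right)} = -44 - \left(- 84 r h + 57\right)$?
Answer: $\frac{38126}{2551853} \approx 0.014941$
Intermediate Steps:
$w{\left(r,h \right)} = -101 + 84 h r$ ($w{\left(r,h \right)} = -44 - \left(- 84 h r + 57\right) = -44 - \left(57 - 84 h r\right) = -44 + \left(-57 + 84 h r\right) = -101 + 84 h r$)
$- \frac{38126}{w{\left(45 + 138,-166 \right)}} = - \frac{38126}{-101 + 84 \left(-166\right) \left(45 + 138\right)} = - \frac{38126}{-101 + 84 \left(-166\right) 183} = - \frac{38126}{-101 - 2551752} = - \frac{38126}{-2551853} = \left(-38126\right) \left(- \frac{1}{2551853}\right) = \frac{38126}{2551853}$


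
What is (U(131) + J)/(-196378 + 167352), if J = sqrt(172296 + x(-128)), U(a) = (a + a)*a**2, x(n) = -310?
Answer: -2248091/14513 - sqrt(171986)/29026 ≈ -154.92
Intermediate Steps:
U(a) = 2*a**3 (U(a) = (2*a)*a**2 = 2*a**3)
J = sqrt(171986) (J = sqrt(172296 - 310) = sqrt(171986) ≈ 414.71)
(U(131) + J)/(-196378 + 167352) = (2*131**3 + sqrt(171986))/(-196378 + 167352) = (2*2248091 + sqrt(171986))/(-29026) = (4496182 + sqrt(171986))*(-1/29026) = -2248091/14513 - sqrt(171986)/29026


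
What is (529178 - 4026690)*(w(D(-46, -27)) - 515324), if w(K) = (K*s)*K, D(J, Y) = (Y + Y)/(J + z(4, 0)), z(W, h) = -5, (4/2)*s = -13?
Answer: 30640415136112/17 ≈ 1.8024e+12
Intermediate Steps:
s = -13/2 (s = (½)*(-13) = -13/2 ≈ -6.5000)
D(J, Y) = 2*Y/(-5 + J) (D(J, Y) = (Y + Y)/(J - 5) = (2*Y)/(-5 + J) = 2*Y/(-5 + J))
w(K) = -13*K²/2 (w(K) = (K*(-13/2))*K = (-13*K/2)*K = -13*K²/2)
(529178 - 4026690)*(w(D(-46, -27)) - 515324) = (529178 - 4026690)*(-13*2916/(-5 - 46)²/2 - 515324) = -3497512*(-13*(2*(-27)/(-51))²/2 - 515324) = -3497512*(-13*(2*(-27)*(-1/51))²/2 - 515324) = -3497512*(-13*(18/17)²/2 - 515324) = -3497512*(-13/2*324/289 - 515324) = -3497512*(-2106/289 - 515324) = -3497512*(-148930742/289) = 30640415136112/17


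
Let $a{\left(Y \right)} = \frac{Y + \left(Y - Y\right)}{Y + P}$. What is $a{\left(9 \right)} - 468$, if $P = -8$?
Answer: $-459$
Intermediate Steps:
$a{\left(Y \right)} = \frac{Y}{-8 + Y}$ ($a{\left(Y \right)} = \frac{Y + \left(Y - Y\right)}{Y - 8} = \frac{Y + 0}{-8 + Y} = \frac{Y}{-8 + Y}$)
$a{\left(9 \right)} - 468 = \frac{9}{-8 + 9} - 468 = \frac{9}{1} - 468 = 9 \cdot 1 - 468 = 9 - 468 = -459$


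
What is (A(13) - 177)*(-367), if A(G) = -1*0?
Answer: 64959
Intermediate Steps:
A(G) = 0
(A(13) - 177)*(-367) = (0 - 177)*(-367) = -177*(-367) = 64959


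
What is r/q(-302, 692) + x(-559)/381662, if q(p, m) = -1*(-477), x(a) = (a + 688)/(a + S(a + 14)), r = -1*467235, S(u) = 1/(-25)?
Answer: -276920222805405/282707729936 ≈ -979.53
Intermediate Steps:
S(u) = -1/25
r = -467235
x(a) = (688 + a)/(-1/25 + a) (x(a) = (a + 688)/(a - 1/25) = (688 + a)/(-1/25 + a))
q(p, m) = 477
r/q(-302, 692) + x(-559)/381662 = -467235/477 + (25*(688 - 559)/(-1 + 25*(-559)))/381662 = -467235*1/477 + (25*129/(-1 - 13975))*(1/381662) = -51915/53 + (25*129/(-13976))*(1/381662) = -51915/53 + (25*(-1/13976)*129)*(1/381662) = -51915/53 - 3225/13976*1/381662 = -51915/53 - 3225/5334108112 = -276920222805405/282707729936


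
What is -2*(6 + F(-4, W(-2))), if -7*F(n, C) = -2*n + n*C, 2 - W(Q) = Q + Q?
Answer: -116/7 ≈ -16.571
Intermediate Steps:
W(Q) = 2 - 2*Q (W(Q) = 2 - (Q + Q) = 2 - 2*Q)
F(n, C) = 2*n/7 - C*n/7 (F(n, C) = -(-2*n + n*C)/7 = -(-2*n + C*n)/7 = 2*n/7 - C*n/7)
-2*(6 + F(-4, W(-2))) = -2*(6 + (1/7)*(-4)*(2 - (2 - 2*(-2)))) = -2*(6 + (1/7)*(-4)*(2 - (2 + 4))) = -2*(6 + (1/7)*(-4)*(2 - 1*6)) = -2*(6 + (1/7)*(-4)*(2 - 6)) = -2*(6 + (1/7)*(-4)*(-4)) = -2*(6 + 16/7) = -2*58/7 = -116/7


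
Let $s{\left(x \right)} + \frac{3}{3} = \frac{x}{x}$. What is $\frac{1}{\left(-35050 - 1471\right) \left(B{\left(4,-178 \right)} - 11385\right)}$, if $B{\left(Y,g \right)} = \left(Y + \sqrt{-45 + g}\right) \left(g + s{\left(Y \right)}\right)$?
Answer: $\frac{12097}{5602428808261} - \frac{178 i \sqrt{223}}{5602428808261} \approx 2.1592 \cdot 10^{-9} - 4.7446 \cdot 10^{-10} i$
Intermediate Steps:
$s{\left(x \right)} = 0$ ($s{\left(x \right)} = -1 + \frac{x}{x} = -1 + 1 = 0$)
$B{\left(Y,g \right)} = g \left(Y + \sqrt{-45 + g}\right)$ ($B{\left(Y,g \right)} = \left(Y + \sqrt{-45 + g}\right) \left(g + 0\right) = \left(Y + \sqrt{-45 + g}\right) g = g \left(Y + \sqrt{-45 + g}\right)$)
$\frac{1}{\left(-35050 - 1471\right) \left(B{\left(4,-178 \right)} - 11385\right)} = \frac{1}{\left(-35050 - 1471\right) \left(- 178 \left(4 + \sqrt{-45 - 178}\right) - 11385\right)} = \frac{1}{\left(-36521\right) \left(- 178 \left(4 + \sqrt{-223}\right) - 11385\right)} = \frac{1}{\left(-36521\right) \left(- 178 \left(4 + i \sqrt{223}\right) - 11385\right)} = \frac{1}{\left(-36521\right) \left(\left(-712 - 178 i \sqrt{223}\right) - 11385\right)} = \frac{1}{\left(-36521\right) \left(-12097 - 178 i \sqrt{223}\right)} = \frac{1}{441794537 + 6500738 i \sqrt{223}}$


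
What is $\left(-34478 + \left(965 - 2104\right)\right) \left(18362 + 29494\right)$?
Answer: $-1704487152$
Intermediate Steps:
$\left(-34478 + \left(965 - 2104\right)\right) \left(18362 + 29494\right) = \left(-34478 - 1139\right) 47856 = \left(-35617\right) 47856 = -1704487152$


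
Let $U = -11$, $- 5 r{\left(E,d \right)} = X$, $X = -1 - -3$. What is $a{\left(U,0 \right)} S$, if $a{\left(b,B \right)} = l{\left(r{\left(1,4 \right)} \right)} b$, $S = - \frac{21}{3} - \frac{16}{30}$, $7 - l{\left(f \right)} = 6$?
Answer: $\frac{1243}{15} \approx 82.867$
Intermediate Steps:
$X = 2$ ($X = -1 + 3 = 2$)
$r{\left(E,d \right)} = - \frac{2}{5}$ ($r{\left(E,d \right)} = \left(- \frac{1}{5}\right) 2 = - \frac{2}{5}$)
$l{\left(f \right)} = 1$ ($l{\left(f \right)} = 7 - 6 = 1$)
$S = - \frac{113}{15}$ ($S = \left(-21\right) \frac{1}{3} - \frac{8}{15} = -7 - \frac{8}{15} = - \frac{113}{15} \approx -7.5333$)
$a{\left(b,B \right)} = b$ ($a{\left(b,B \right)} = 1 b = b$)
$a{\left(U,0 \right)} S = \left(-11\right) \left(- \frac{113}{15}\right) = \frac{1243}{15}$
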